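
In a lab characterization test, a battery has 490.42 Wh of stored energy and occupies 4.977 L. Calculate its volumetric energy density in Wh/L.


Volumetric ED = 490.42 Wh / 4.977 L = 98.54 Wh/L

98.54 Wh/L


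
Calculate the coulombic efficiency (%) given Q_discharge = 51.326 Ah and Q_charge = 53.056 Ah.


Coulombic efficiency = 51.326/53.056 * 100% = 96.74%

96.74%


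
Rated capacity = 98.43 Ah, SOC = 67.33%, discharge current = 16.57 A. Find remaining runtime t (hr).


Step 1: remaining = SOC/100 * C_total = 67.33/100 * 98.43 = 66.273 Ah
Step 2: t = remaining / I = 66.273 / 16.57 = 4.000 hr

4.000 hr


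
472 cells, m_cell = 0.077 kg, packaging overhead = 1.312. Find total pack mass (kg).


Cell mass sum = 472 * 0.077 = 36.344 kg
With overhead 1.312: m_pack = 36.344 * 1.312 = 47.68 kg

47.68 kg


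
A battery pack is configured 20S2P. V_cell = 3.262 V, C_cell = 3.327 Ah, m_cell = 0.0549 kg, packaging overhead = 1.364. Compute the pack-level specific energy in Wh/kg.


Step 1: V_pack = 20 * 3.262 = 65.24 V
Step 2: C_pack = 2 * 3.327 = 6.654 Ah
Step 3: E_pack = V_pack * C_pack = 65.24 * 6.654 = 434.11 Wh
Step 4: m_pack = 20 * 2 * 0.0549 * 1.364 = 2.9953 kg
Step 5: ED = E_pack / m_pack = 434.11 / 2.9953 = 144.9 Wh/kg

144.9 Wh/kg


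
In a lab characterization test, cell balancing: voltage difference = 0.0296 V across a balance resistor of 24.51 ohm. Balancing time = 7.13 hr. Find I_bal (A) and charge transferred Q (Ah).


First, Ohm's law: I_bal = 0.0296 V / 24.51 ohm = 0.0012077 A
Then Q = I * t = 0.0012077 A * 7.13 hr = 0.008611 Ah

I=0.0012077 A, Q=0.008611 Ah


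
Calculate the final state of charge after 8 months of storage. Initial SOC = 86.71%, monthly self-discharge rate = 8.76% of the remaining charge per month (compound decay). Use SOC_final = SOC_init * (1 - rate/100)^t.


Monthly retention factor = 1 - 8.76/100 = 0.9124
Over 8 months: factor^8 = 0.48027
SOC_final = 86.71 * 0.48027 = 41.64%

41.64%


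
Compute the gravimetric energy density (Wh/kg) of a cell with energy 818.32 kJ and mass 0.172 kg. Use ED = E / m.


Convert: E = 818.32 kJ = 227.31 Wh
ED = E / m = 227.31 / 0.172 = 1322 Wh/kg

1322 Wh/kg


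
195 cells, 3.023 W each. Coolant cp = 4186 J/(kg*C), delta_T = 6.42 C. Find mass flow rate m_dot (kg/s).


Q_total = 195 * 3.023 = 589.49 W
m_dot = Q_total / (cp * dT) = 589.49 / (4186 * 6.42) = 0.02194 kg/s

0.02194 kg/s


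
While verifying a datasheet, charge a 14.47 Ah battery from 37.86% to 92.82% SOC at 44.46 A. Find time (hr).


delta_Ah = 14.47 * (92.82 - 37.86) / 100 = 7.9527 Ah
t = delta_Ah / I = 7.9527 / 44.46 = 0.1789 hr

0.1789 hr


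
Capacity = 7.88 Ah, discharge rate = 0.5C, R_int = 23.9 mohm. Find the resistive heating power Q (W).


Convert: R = 23.9 mohm = 0.0239 ohm
Step 1: I = C_rate * capacity = 0.5 * 7.88 = 3.94 A
Step 2: Q = I^2 * R = 3.94^2 * 0.0239 = 15.524 * 0.0239 = 0.3710 W

0.3710 W


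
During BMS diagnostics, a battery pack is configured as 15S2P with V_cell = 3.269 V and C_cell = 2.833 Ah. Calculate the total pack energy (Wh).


E = Ns * Vcell * Np * Ccell = 15 * 3.269 * 2 * 2.833 = 277.8 Wh

277.8 Wh


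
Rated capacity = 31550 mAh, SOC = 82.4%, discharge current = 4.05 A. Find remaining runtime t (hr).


Convert: C_total = 31550 mAh = 31.55 Ah
Step 1: remaining = SOC/100 * C_total = 82.4/100 * 31.55 = 25.997 Ah
Step 2: t = remaining / I = 25.997 / 4.05 = 6.419 hr

6.419 hr


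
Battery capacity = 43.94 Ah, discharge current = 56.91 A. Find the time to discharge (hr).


Runtime = 43.94 Ah / 56.91 A = 0.7721 hr

0.7721 hr


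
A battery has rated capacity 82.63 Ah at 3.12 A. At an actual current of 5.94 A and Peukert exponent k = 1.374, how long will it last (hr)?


t_rated = C / I_rated = 82.63 / 3.12 = 26.484 hr
(I_rated/I)^k = (0.52525)^1.374 = 0.41284
t = t_rated * (I_rated/I)^k = 26.484 * 0.41284 = 10.93 hr

10.93 hr


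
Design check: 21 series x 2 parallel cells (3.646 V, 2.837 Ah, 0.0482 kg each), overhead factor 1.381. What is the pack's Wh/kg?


Step 1: V_pack = 21 * 3.646 = 76.566 V
Step 2: C_pack = 2 * 2.837 = 5.674 Ah
Step 3: E_pack = V_pack * C_pack = 76.566 * 5.674 = 434.44 Wh
Step 4: m_pack = 21 * 2 * 0.0482 * 1.381 = 2.7957 kg
Step 5: ED = E_pack / m_pack = 434.44 / 2.7957 = 155.4 Wh/kg

155.4 Wh/kg


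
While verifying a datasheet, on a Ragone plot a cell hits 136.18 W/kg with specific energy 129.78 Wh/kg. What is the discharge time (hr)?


t = E / P = 129.78 / 136.18 = 0.9530 hr

0.9530 hr


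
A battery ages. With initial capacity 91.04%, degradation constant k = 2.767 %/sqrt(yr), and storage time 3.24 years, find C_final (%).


sqrt(t) = sqrt(3.24) = 1.8
C_final = 91.04 - 2.767 * 1.8 = 86.06%

86.06%


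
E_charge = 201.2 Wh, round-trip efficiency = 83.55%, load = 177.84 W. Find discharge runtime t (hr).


Step 1: E_discharge = eta/100 * E_charge = 83.55/100 * 201.2 = 168.1 Wh
Step 2: t = E_discharge / P = 168.1 / 177.84 = 0.9452 hr

0.9452 hr


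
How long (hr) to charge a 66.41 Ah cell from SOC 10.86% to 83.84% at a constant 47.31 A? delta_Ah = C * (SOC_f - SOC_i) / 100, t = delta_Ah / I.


delta_Ah = 66.41 * (83.84 - 10.86) / 100 = 48.466 Ah
t = delta_Ah / I = 48.466 / 47.31 = 1.024 hr

1.024 hr


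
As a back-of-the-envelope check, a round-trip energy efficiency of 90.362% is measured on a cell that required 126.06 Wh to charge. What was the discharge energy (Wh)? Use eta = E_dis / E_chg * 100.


E_dis = eta/100 * E_chg = 90.362/100 * 126.06 = 113.9 Wh

113.9 Wh


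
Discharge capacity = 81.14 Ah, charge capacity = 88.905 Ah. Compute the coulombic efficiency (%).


Coulombic efficiency = 81.14/88.905 * 100% = 91.27%

91.27%


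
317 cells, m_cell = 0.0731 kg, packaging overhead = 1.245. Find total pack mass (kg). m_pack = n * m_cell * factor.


m_pack = n * m_cell * overhead = 317 * 0.0731 * 1.245 = 28.85 kg

28.85 kg


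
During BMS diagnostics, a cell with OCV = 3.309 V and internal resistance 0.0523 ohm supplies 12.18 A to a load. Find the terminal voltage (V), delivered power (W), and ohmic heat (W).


Step 1: V_terminal = OCV - I*R = 3.309 - 12.18 * 0.0523 = 2.672 V
Step 2: P_out = V_terminal * I = 2.672 * 12.18 = 32.54 W
Step 3: Q = I^2 * R = 12.18^2 * 0.0523 = 7.759 W

V=2.672 V, P=32.54 W, Q=7.759 W


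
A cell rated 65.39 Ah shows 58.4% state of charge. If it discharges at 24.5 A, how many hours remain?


Step 1: remaining = SOC/100 * C_total = 58.4/100 * 65.39 = 38.188 Ah
Step 2: t = remaining / I = 38.188 / 24.5 = 1.559 hr

1.559 hr


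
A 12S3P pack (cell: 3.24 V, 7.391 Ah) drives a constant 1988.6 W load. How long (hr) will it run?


Step 1: E_pack = Ns * V_cell * Np * C_cell = 12 * 3.24 * 3 * 7.391 = 862.09 Wh
Step 2: t = E_pack / P = 862.09 / 1988.6 = 0.4335 hr

0.4335 hr


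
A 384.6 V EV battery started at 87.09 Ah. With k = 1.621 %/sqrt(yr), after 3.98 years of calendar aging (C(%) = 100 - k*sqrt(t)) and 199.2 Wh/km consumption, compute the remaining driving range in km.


Step 1: capacity retention = 100 - 1.621 * sqrt(3.98) = 100 - 1.621 * 1.995 = 96.766%
Step 2: C_now = 87.09 * 96.766/100 = 84.274 Ah
Step 3: E_pack = V * C_now = 384.6 * 84.274 = 32412 Wh
Step 4: range = E_pack / consumption = 32412 / 199.2 = 162.7 km

162.7 km


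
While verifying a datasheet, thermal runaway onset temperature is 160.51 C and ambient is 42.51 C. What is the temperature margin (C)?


Safety margin = 160.51 C - 42.51 C = 118 C

118 C


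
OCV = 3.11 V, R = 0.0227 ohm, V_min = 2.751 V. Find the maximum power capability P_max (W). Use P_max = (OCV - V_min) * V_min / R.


P_max = (OCV - V_min) * V_min / R = (3.11 - 2.751) * 2.751 / 0.0227 = 0.359 * 2.751 / 0.0227 = 43.51 W

43.51 W


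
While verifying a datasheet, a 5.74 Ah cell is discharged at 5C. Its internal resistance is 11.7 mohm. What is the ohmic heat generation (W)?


Convert: R = 11.7 mohm = 0.0117 ohm
Step 1: I = C_rate * capacity = 5 * 5.74 = 28.7 A
Step 2: Q = I^2 * R = 28.7^2 * 0.0117 = 823.69 * 0.0117 = 9.637 W

9.637 W


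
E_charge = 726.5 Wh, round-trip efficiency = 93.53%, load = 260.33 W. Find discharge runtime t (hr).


Step 1: E_discharge = eta/100 * E_charge = 93.53/100 * 726.5 = 679.5 Wh
Step 2: t = E_discharge / P = 679.5 / 260.33 = 2.610 hr

2.610 hr


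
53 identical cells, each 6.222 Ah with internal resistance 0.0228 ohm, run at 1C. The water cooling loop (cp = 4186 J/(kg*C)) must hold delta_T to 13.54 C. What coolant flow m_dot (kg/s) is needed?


Step 1: I = 1 * 6.222 = 6.222 A
Step 2: Q_cell = I^2 * R = 6.222^2 * 0.0228 = 0.88266 W
Step 3: Q_total = 53 * 0.88266 = 46.781 W
Step 4: m_dot = Q_total / (cp * dT) = 46.781 / (4186 * 13.54) = 8.254e-04 kg/s

8.254e-04 kg/s


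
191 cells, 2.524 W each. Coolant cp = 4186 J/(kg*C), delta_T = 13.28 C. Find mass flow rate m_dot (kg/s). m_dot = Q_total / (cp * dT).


Q_total = 191 * 2.524 = 482.08 W
m_dot = Q_total / (cp * dT) = 482.08 / (4186 * 13.28) = 0.008672 kg/s

0.008672 kg/s


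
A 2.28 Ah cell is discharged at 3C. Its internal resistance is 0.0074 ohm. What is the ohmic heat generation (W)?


Step 1: I = C_rate * capacity = 3 * 2.28 = 6.84 A
Step 2: Q = I^2 * R = 6.84^2 * 0.0074 = 46.786 * 0.0074 = 0.3462 W

0.3462 W


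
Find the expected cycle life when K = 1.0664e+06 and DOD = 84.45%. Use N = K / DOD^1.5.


DOD^1.5 = 776.07
N = K / DOD^1.5 = 1.0664e+06 / 776.07 = 1374

1374 cycles


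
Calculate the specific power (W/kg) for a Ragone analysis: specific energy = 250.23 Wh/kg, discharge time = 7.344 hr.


P_specific = E / t = 250.23 / 7.344 = 34.07 W/kg

34.07 W/kg


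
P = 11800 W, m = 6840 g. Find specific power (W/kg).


Convert: m = 6840 g = 6.84 kg
SP = P / m = 11800 / 6.84 = 1725 W/kg

1725 W/kg


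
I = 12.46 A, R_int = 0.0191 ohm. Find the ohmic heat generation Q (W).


I^2 = 155.25
Q = 155.25 * 0.0191 = 2.965 W

2.965 W


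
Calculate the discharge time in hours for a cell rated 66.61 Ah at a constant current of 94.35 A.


Runtime = 66.61 Ah / 94.35 A = 0.7060 hr

0.7060 hr


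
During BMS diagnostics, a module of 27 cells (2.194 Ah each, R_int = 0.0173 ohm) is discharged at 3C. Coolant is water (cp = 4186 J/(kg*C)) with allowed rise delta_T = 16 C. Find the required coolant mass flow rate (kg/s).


Step 1: I = 3 * 2.194 = 6.582 A
Step 2: Q_cell = I^2 * R = 6.582^2 * 0.0173 = 0.74948 W
Step 3: Q_total = 27 * 0.74948 = 20.236 W
Step 4: m_dot = Q_total / (cp * dT) = 20.236 / (4186 * 16) = 3.021e-04 kg/s

3.021e-04 kg/s


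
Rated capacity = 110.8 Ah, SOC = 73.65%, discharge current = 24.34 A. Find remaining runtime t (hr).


Step 1: remaining = SOC/100 * C_total = 73.65/100 * 110.8 = 81.604 Ah
Step 2: t = remaining / I = 81.604 / 24.34 = 3.353 hr

3.353 hr


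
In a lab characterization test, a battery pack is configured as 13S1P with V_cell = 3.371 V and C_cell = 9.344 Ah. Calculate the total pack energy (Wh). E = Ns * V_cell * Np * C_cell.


E = Ns * Vcell * Np * Ccell = 13 * 3.371 * 1 * 9.344 = 409.5 Wh

409.5 Wh


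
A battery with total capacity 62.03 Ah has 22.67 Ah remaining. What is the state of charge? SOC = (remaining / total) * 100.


SOC% = 22.67 / 62.03 * 100 = 36.55%

36.55%


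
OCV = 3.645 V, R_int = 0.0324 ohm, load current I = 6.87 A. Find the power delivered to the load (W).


Step 1: V_terminal = OCV - I*R = 3.645 - 6.87 * 0.0324 = 3.4224 V
Step 2: P_out = V_terminal * I = 3.4224 * 6.87 = 23.51 W

23.51 W


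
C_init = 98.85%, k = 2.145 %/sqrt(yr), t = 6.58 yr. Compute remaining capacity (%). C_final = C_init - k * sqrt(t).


sqrt(t) = sqrt(6.58) = 2.5652
C_final = 98.85 - 2.145 * 2.5652 = 93.35%

93.35%


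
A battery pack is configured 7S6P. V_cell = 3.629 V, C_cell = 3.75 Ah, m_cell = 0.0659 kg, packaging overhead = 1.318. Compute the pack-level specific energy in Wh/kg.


Step 1: V_pack = 7 * 3.629 = 25.403 V
Step 2: C_pack = 6 * 3.75 = 22.5 Ah
Step 3: E_pack = V_pack * C_pack = 25.403 * 22.5 = 571.57 Wh
Step 4: m_pack = 7 * 6 * 0.0659 * 1.318 = 3.648 kg
Step 5: ED = E_pack / m_pack = 571.57 / 3.648 = 156.7 Wh/kg

156.7 Wh/kg


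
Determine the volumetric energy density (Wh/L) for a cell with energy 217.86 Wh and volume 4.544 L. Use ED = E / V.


Volumetric ED = 217.86 Wh / 4.544 L = 47.94 Wh/L

47.94 Wh/L


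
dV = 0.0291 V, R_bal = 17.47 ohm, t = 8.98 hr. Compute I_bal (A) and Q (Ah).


First, Ohm's law: I_bal = 0.0291 V / 17.47 ohm = 0.0016657 A
Then Q = I * t = 0.0016657 A * 8.98 hr = 0.01496 Ah

I=0.0016657 A, Q=0.01496 Ah


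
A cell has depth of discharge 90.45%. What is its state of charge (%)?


SOC = 100 - DOD = 100 - 90.45 = 9.55%

9.55%


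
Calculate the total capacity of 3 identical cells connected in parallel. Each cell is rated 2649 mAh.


Convert: C_cell = 2649 mAh = 2.649 Ah
C_total = 3 * 2.649 = 7.947 Ah

7.947 Ah


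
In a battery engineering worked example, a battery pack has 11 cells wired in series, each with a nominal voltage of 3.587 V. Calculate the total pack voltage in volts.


V_pack = n * V_cell = 11 * 3.587 = 39.457 V

39.457 V


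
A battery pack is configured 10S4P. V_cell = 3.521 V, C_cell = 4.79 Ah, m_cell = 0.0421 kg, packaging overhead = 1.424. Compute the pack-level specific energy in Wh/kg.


Step 1: V_pack = 10 * 3.521 = 35.21 V
Step 2: C_pack = 4 * 4.79 = 19.16 Ah
Step 3: E_pack = V_pack * C_pack = 35.21 * 19.16 = 674.62 Wh
Step 4: m_pack = 10 * 4 * 0.0421 * 1.424 = 2.398 kg
Step 5: ED = E_pack / m_pack = 674.62 / 2.398 = 281.3 Wh/kg

281.3 Wh/kg


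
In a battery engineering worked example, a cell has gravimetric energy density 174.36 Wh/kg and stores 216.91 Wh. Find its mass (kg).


m = E / ED = 216.91 / 174.36 = 1.244 kg

1.244 kg


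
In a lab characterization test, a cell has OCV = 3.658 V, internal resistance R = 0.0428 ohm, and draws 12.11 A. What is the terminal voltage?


IR drop = 12.11 * 0.0428 = 0.51831 V
V = 3.658 - 0.51831 = 3.140 V

3.140 V


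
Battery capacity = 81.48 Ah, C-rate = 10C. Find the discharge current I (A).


I = C_rate * capacity = 10 * 81.48 = 814.8 A

814.8 A


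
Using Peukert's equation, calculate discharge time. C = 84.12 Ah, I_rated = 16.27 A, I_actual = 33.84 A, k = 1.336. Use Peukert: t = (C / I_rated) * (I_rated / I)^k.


Step 1: t_rated = C / I_rated = 84.12 / 16.27 = 5.1703 hr
Step 2: ratio = 16.27 / 33.84 = 0.48079
Step 3: ratio^k = 0.48079^1.336 = 0.37592
Step 4: t = t_rated * ratio^k = 5.1703 * 0.37592 = 1.944 hr

1.944 hr


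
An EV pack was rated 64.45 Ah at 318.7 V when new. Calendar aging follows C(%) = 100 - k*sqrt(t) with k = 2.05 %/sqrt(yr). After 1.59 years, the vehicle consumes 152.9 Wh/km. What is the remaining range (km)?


Step 1: capacity retention = 100 - 2.05 * sqrt(1.59) = 100 - 2.05 * 1.261 = 97.415%
Step 2: C_now = 64.45 * 97.415/100 = 62.784 Ah
Step 3: E_pack = V * C_now = 318.7 * 62.784 = 20009 Wh
Step 4: range = E_pack / consumption = 20009 / 152.9 = 130.9 km

130.9 km


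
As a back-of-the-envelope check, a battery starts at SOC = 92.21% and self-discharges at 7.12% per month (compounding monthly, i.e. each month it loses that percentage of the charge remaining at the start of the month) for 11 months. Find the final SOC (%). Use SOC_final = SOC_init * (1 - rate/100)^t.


decay = (1 - 7.12/100)^11 = 0.44376
SOC_final = 92.21 * 0.44376 = 40.92%

40.92%


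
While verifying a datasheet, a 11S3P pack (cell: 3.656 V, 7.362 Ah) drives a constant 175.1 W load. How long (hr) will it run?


Step 1: E_pack = Ns * V_cell * Np * C_cell = 11 * 3.656 * 3 * 7.362 = 888.21 Wh
Step 2: t = E_pack / P = 888.21 / 175.1 = 5.073 hr

5.073 hr


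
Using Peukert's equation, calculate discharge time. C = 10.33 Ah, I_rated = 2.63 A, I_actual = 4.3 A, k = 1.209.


Step 1: t_rated = C / I_rated = 10.33 / 2.63 = 3.9278 hr
Step 2: ratio = 2.63 / 4.3 = 0.61163
Step 3: ratio^k = 0.61163^1.209 = 0.55191
Step 4: t = t_rated * ratio^k = 3.9278 * 0.55191 = 2.168 hr

2.168 hr


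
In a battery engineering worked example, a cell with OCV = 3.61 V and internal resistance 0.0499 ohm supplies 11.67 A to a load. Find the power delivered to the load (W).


Step 1: V_terminal = OCV - I*R = 3.61 - 11.67 * 0.0499 = 3.0277 V
Step 2: P_out = V_terminal * I = 3.0277 * 11.67 = 35.33 W

35.33 W


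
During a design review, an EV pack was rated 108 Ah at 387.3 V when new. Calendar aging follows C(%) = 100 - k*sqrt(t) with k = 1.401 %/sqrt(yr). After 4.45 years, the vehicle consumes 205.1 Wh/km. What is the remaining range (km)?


Step 1: capacity retention = 100 - 1.401 * sqrt(4.45) = 100 - 1.401 * 2.1095 = 97.045%
Step 2: C_now = 108 * 97.045/100 = 104.81 Ah
Step 3: E_pack = V * C_now = 387.3 * 104.81 = 40593 Wh
Step 4: range = E_pack / consumption = 40593 / 205.1 = 197.9 km

197.9 km


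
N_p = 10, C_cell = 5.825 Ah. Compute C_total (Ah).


C_total = 10 * 5.825 = 58.25 Ah

58.25 Ah


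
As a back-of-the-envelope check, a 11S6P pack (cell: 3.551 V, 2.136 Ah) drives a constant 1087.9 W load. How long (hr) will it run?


Step 1: E_pack = Ns * V_cell * Np * C_cell = 11 * 3.551 * 6 * 2.136 = 500.61 Wh
Step 2: t = E_pack / P = 500.61 / 1087.9 = 0.4602 hr

0.4602 hr


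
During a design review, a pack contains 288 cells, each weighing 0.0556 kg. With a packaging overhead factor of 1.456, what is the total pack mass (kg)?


Cell mass sum = 288 * 0.0556 = 16.013 kg
With overhead 1.456: m_pack = 16.013 * 1.456 = 23.31 kg

23.31 kg


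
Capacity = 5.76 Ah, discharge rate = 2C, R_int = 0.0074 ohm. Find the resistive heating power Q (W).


Step 1: I = C_rate * capacity = 2 * 5.76 = 11.52 A
Step 2: Q = I^2 * R = 11.52^2 * 0.0074 = 132.71 * 0.0074 = 0.9821 W

0.9821 W


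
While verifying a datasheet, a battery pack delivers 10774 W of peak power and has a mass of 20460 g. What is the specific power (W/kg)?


Convert: m = 20460 g = 20.46 kg
Specific power = 10774 W / 20.46 kg = 526.6 W/kg

526.6 W/kg


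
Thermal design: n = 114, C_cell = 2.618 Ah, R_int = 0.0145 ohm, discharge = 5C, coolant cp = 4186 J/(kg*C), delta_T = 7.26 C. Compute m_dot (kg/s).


Step 1: I = 5 * 2.618 = 13.09 A
Step 2: Q_cell = I^2 * R = 13.09^2 * 0.0145 = 2.4845 W
Step 3: Q_total = 114 * 2.4845 = 283.23 W
Step 4: m_dot = Q_total / (cp * dT) = 283.23 / (4186 * 7.26) = 0.009320 kg/s

0.009320 kg/s


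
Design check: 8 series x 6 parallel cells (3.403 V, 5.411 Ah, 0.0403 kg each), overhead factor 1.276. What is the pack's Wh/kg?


Step 1: V_pack = 8 * 3.403 = 27.224 V
Step 2: C_pack = 6 * 5.411 = 32.466 Ah
Step 3: E_pack = V_pack * C_pack = 27.224 * 32.466 = 883.85 Wh
Step 4: m_pack = 8 * 6 * 0.0403 * 1.276 = 2.4683 kg
Step 5: ED = E_pack / m_pack = 883.85 / 2.4683 = 358.1 Wh/kg

358.1 Wh/kg


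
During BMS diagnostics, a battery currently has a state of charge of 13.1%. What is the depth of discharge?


DOD = 100 - SOC = 100 - 13.1 = 86.9%

86.9%


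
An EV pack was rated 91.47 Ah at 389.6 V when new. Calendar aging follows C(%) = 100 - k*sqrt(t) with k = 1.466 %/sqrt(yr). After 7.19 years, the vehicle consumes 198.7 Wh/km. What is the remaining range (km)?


Step 1: capacity retention = 100 - 1.466 * sqrt(7.19) = 100 - 1.466 * 2.6814 = 96.069%
Step 2: C_now = 91.47 * 96.069/100 = 87.874 Ah
Step 3: E_pack = V * C_now = 389.6 * 87.874 = 34236 Wh
Step 4: range = E_pack / consumption = 34236 / 198.7 = 172.3 km

172.3 km


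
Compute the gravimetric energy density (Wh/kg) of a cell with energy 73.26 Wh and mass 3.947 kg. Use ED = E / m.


Specific energy = 73.26 Wh / 3.947 kg = 18.56 Wh/kg

18.56 Wh/kg


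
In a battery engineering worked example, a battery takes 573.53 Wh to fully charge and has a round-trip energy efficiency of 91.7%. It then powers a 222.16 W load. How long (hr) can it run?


Step 1: E_discharge = eta/100 * E_charge = 91.7/100 * 573.53 = 525.93 Wh
Step 2: t = E_discharge / P = 525.93 / 222.16 = 2.367 hr

2.367 hr


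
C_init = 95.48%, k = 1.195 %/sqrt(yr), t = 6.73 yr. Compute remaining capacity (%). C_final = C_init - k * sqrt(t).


sqrt(t) = sqrt(6.73) = 2.5942
C_final = 95.48 - 1.195 * 2.5942 = 92.38%

92.38%


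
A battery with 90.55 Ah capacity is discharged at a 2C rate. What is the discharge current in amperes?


I = C_rate * capacity = 2 * 90.55 = 181.1 A

181.1 A


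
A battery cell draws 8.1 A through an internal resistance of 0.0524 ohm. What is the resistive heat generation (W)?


I^2 = 65.61
Q = 65.61 * 0.0524 = 3.438 W

3.438 W


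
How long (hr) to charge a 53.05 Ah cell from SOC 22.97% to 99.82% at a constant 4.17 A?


delta_Ah = 53.05 * (99.82 - 22.97) / 100 = 40.769 Ah
t = delta_Ah / I = 40.769 / 4.17 = 9.777 hr

9.777 hr


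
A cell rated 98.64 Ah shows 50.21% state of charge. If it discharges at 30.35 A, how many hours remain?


Step 1: remaining = SOC/100 * C_total = 50.21/100 * 98.64 = 49.527 Ah
Step 2: t = remaining / I = 49.527 / 30.35 = 1.632 hr

1.632 hr


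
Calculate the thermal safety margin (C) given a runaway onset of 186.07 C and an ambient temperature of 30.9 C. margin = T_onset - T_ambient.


margin = T_onset - T_ambient = 186.07 - 30.9 = 155.17 C

155.17 C


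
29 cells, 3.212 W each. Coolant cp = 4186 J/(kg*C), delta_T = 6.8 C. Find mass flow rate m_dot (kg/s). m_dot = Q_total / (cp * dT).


Step 1: Total heat Q = 29 * 3.212 W = 93.148 W
Step 2: denom = cp * dT = 4186 * 6.8 = 28465
Step 3: m_dot = 93.148 / 28465 = 0.003272 kg/s

0.003272 kg/s


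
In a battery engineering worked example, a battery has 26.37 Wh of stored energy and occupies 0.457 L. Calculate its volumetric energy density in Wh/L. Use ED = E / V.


ED = E / V = 26.37 / 0.457 = 57.70 Wh/L

57.70 Wh/L


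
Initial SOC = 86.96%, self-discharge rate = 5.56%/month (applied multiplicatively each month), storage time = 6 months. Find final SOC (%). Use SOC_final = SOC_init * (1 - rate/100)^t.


decay = (1 - 5.56/100)^6 = 0.70947
SOC_final = 86.96 * 0.70947 = 61.70%

61.70%


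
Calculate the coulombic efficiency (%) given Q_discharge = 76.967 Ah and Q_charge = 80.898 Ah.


eta_c = Q_dis / Q_chg * 100 = 76.967 / 80.898 * 100 = 95.14%

95.14%


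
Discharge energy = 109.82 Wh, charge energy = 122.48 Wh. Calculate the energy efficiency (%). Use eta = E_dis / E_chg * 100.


eta_e = E_dis / E_chg * 100 = 109.82 / 122.48 * 100 = 89.66%

89.66%


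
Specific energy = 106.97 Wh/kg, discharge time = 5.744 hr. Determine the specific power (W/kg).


Specific power = 106.97 Wh/kg / 5.744 hr = 18.62 W/kg

18.62 W/kg


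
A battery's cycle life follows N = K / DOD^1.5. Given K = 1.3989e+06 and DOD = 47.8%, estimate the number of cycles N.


DOD^1.5 = 330.48
N = K / DOD^1.5 = 1.3989e+06 / 330.48 = 4233

4233 cycles


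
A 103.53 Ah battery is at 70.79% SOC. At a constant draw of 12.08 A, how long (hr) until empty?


Step 1: remaining = SOC/100 * C_total = 70.79/100 * 103.53 = 73.289 Ah
Step 2: t = remaining / I = 73.289 / 12.08 = 6.067 hr

6.067 hr


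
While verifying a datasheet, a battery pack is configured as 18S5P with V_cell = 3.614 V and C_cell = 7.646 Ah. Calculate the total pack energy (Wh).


V_pack = 18 * 3.614 = 65.052 V
C_pack = 5 * 7.646 = 38.23 Ah
E = V_pack * C_pack = 65.052 * 38.23 = 2487 Wh

2487 Wh


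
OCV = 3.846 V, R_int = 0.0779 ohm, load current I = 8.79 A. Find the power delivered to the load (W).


Step 1: V_terminal = OCV - I*R = 3.846 - 8.79 * 0.0779 = 3.1613 V
Step 2: P_out = V_terminal * I = 3.1613 * 8.79 = 27.79 W

27.79 W


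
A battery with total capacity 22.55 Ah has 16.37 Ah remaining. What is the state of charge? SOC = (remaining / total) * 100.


SOC = (remaining / total) * 100 = (16.37 / 22.55) * 100 = 72.59%

72.59%


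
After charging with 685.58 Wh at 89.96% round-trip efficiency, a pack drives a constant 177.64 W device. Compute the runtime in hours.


Step 1: E_discharge = eta/100 * E_charge = 89.96/100 * 685.58 = 616.75 Wh
Step 2: t = E_discharge / P = 616.75 / 177.64 = 3.472 hr

3.472 hr


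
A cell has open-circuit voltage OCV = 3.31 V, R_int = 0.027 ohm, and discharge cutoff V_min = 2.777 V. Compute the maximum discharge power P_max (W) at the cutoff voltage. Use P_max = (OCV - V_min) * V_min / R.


dV = OCV - V_min = 0.533 V (so I_max = dV / R)
P_max = dV * V_min / R = 0.533 * 2.777 / 0.027 = 54.82 W

54.82 W


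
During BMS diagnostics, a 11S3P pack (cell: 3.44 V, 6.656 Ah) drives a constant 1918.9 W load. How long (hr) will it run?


Step 1: E_pack = Ns * V_cell * Np * C_cell = 11 * 3.44 * 3 * 6.656 = 755.59 Wh
Step 2: t = E_pack / P = 755.59 / 1918.9 = 0.3938 hr

0.3938 hr


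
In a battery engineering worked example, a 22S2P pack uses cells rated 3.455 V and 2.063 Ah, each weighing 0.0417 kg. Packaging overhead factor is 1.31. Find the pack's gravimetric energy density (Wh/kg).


Step 1: V_pack = 22 * 3.455 = 76.01 V
Step 2: C_pack = 2 * 2.063 = 4.126 Ah
Step 3: E_pack = V_pack * C_pack = 76.01 * 4.126 = 313.62 Wh
Step 4: m_pack = 22 * 2 * 0.0417 * 1.31 = 2.4036 kg
Step 5: ED = E_pack / m_pack = 313.62 / 2.4036 = 130.5 Wh/kg

130.5 Wh/kg


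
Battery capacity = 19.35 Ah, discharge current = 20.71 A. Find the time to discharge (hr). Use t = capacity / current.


t = capacity / current = 19.35 / 20.71 = 0.9343 hr

0.9343 hr


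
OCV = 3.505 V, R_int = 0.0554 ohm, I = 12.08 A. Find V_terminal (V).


V = OCV - I*R = 3.505 - 12.08 * 0.0554 = 2.836 V

2.836 V


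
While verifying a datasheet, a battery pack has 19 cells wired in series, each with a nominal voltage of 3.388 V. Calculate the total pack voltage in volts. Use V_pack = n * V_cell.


V_pack = n * V_cell = 19 * 3.388 = 64.372 V

64.372 V


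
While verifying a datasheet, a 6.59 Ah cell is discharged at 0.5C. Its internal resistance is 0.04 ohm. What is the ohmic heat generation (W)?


Step 1: I = C_rate * capacity = 0.5 * 6.59 = 3.295 A
Step 2: Q = I^2 * R = 3.295^2 * 0.04 = 10.857 * 0.04 = 0.4343 W

0.4343 W


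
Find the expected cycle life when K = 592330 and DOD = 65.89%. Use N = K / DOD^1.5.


DOD^1.5 = 534.85
N = K / DOD^1.5 = 592330 / 534.85 = 1107

1107 cycles


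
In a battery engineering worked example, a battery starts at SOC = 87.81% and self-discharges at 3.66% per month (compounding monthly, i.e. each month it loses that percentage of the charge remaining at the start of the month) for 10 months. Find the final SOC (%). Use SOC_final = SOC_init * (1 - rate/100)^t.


decay = (1 - 3.66/100)^10 = 0.68876
SOC_final = 87.81 * 0.68876 = 60.48%

60.48%


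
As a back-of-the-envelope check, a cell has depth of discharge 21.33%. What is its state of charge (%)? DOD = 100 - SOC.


SOC = 100 - DOD = 100 - 21.33 = 78.67%

78.67%


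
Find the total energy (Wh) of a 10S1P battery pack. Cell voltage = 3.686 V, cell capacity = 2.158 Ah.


V_pack = 10 * 3.686 = 36.86 V
C_pack = 1 * 2.158 = 2.158 Ah
E = V_pack * C_pack = 36.86 * 2.158 = 79.54 Wh

79.54 Wh


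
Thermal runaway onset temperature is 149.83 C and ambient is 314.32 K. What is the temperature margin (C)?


Convert: T_ambient = 314.32 K = 41.17 C
margin = 149.83 - 41.17 = 108.66 C

108.66 C


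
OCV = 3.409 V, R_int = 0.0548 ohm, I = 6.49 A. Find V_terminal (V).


V = OCV - I*R = 3.409 - 6.49 * 0.0548 = 3.053 V

3.053 V


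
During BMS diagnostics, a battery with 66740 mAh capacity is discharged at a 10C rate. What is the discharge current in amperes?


Convert: capacity = 66740 mAh = 66.74 Ah
I = C_rate * capacity = 10 * 66.74 = 667.4 A

667.4 A


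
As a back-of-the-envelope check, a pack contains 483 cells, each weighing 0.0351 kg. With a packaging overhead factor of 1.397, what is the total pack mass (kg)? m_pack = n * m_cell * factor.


Cell mass sum = 483 * 0.0351 = 16.953 kg
With overhead 1.397: m_pack = 16.953 * 1.397 = 23.68 kg

23.68 kg


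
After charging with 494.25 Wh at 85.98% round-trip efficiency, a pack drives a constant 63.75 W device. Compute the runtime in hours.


Step 1: E_discharge = eta/100 * E_charge = 85.98/100 * 494.25 = 424.96 Wh
Step 2: t = E_discharge / P = 424.96 / 63.75 = 6.666 hr

6.666 hr


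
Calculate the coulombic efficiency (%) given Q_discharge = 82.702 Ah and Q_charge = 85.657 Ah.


eta_c = Q_dis / Q_chg * 100 = 82.702 / 85.657 * 100 = 96.55%

96.55%


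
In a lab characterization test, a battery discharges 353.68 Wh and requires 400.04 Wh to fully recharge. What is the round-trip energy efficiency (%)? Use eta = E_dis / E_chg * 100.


eta_e = E_dis / E_chg * 100 = 353.68 / 400.04 * 100 = 88.41%

88.41%


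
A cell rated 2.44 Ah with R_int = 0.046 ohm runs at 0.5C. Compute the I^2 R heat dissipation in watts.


Step 1: I = C_rate * capacity = 0.5 * 2.44 = 1.22 A
Step 2: Q = I^2 * R = 1.22^2 * 0.046 = 1.4884 * 0.046 = 0.06847 W

0.06847 W


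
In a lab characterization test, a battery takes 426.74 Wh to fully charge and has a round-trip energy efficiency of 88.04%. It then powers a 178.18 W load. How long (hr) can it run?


Step 1: E_discharge = eta/100 * E_charge = 88.04/100 * 426.74 = 375.7 Wh
Step 2: t = E_discharge / P = 375.7 / 178.18 = 2.109 hr

2.109 hr


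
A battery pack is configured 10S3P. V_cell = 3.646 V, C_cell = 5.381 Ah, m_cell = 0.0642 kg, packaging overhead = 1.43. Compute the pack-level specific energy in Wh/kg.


Step 1: V_pack = 10 * 3.646 = 36.46 V
Step 2: C_pack = 3 * 5.381 = 16.143 Ah
Step 3: E_pack = V_pack * C_pack = 36.46 * 16.143 = 588.57 Wh
Step 4: m_pack = 10 * 3 * 0.0642 * 1.43 = 2.7542 kg
Step 5: ED = E_pack / m_pack = 588.57 / 2.7542 = 213.7 Wh/kg

213.7 Wh/kg


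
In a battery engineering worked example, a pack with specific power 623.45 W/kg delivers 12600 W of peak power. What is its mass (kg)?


m = P / SP = 12600 / 623.45 = 20.21 kg

20.21 kg


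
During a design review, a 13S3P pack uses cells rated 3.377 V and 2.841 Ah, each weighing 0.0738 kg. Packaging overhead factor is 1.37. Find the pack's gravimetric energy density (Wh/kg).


Step 1: V_pack = 13 * 3.377 = 43.901 V
Step 2: C_pack = 3 * 2.841 = 8.523 Ah
Step 3: E_pack = V_pack * C_pack = 43.901 * 8.523 = 374.17 Wh
Step 4: m_pack = 13 * 3 * 0.0738 * 1.37 = 3.9431 kg
Step 5: ED = E_pack / m_pack = 374.17 / 3.9431 = 94.89 Wh/kg

94.89 Wh/kg


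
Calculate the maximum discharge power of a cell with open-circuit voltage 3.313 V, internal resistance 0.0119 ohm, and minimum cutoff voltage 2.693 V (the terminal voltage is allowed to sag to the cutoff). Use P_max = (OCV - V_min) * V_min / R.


P_max = (OCV - V_min) * V_min / R = (3.313 - 2.693) * 2.693 / 0.0119 = 0.62 * 2.693 / 0.0119 = 140.3 W

140.3 W


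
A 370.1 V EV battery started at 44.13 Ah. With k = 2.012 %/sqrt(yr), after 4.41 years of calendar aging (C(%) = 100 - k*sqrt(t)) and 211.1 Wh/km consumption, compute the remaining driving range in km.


Step 1: capacity retention = 100 - 2.012 * sqrt(4.41) = 100 - 2.012 * 2.1 = 95.775%
Step 2: C_now = 44.13 * 95.775/100 = 42.266 Ah
Step 3: E_pack = V * C_now = 370.1 * 42.266 = 15643 Wh
Step 4: range = E_pack / consumption = 15643 / 211.1 = 74.10 km

74.10 km


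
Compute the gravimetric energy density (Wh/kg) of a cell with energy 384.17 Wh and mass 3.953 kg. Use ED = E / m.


ED = E / m = 384.17 / 3.953 = 97.18 Wh/kg

97.18 Wh/kg


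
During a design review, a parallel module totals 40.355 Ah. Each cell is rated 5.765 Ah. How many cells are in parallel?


n = C_total / C_cell = 40.355 / 5.765 = 7

7


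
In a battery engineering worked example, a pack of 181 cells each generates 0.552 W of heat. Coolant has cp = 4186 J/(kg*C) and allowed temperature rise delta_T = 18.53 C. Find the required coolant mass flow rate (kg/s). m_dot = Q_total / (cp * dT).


Step 1: Total heat Q = 181 * 0.552 W = 99.912 W
Step 2: denom = cp * dT = 4186 * 18.53 = 77567
Step 3: m_dot = 99.912 / 77567 = 0.001288 kg/s

0.001288 kg/s


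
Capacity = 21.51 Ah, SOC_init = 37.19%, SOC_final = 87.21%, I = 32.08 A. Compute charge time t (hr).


delta_Ah = 21.51 * (87.21 - 37.19) / 100 = 10.759 Ah
t = delta_Ah / I = 10.759 / 32.08 = 0.3354 hr

0.3354 hr


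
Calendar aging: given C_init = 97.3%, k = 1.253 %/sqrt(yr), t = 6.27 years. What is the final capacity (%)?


Step 1: sqrt(6.27 yr) = 2.504
Step 2: drop = 1.253 * 2.504 = 3.1375
Step 3: C_final = 97.3 - 3.1375 = 94.16%

94.16%


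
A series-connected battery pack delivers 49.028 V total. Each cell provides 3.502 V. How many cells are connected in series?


n = V_pack / V_cell = 49.028 / 3.502 = 14

14


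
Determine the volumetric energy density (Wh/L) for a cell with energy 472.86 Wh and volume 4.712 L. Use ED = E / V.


Volumetric ED = 472.86 Wh / 4.712 L = 100.4 Wh/L

100.4 Wh/L


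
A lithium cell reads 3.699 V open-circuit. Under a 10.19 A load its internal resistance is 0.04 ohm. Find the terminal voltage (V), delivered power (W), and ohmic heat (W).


Step 1: V_terminal = OCV - I*R = 3.699 - 10.19 * 0.04 = 3.2914 V
Step 2: P_out = V_terminal * I = 3.2914 * 10.19 = 33.54 W
Step 3: Q = I^2 * R = 10.19^2 * 0.04 = 4.153 W

V=3.2914 V, P=33.54 W, Q=4.153 W


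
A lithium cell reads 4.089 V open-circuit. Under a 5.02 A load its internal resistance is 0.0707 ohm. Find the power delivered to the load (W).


Step 1: V_terminal = OCV - I*R = 4.089 - 5.02 * 0.0707 = 3.7341 V
Step 2: P_out = V_terminal * I = 3.7341 * 5.02 = 18.75 W

18.75 W


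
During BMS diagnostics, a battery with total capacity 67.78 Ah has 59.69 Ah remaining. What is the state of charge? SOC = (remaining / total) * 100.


SOC = (remaining / total) * 100 = (59.69 / 67.78) * 100 = 88.06%

88.06%


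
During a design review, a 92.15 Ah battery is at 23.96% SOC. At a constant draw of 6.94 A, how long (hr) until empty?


Step 1: remaining = SOC/100 * C_total = 23.96/100 * 92.15 = 22.079 Ah
Step 2: t = remaining / I = 22.079 / 6.94 = 3.181 hr

3.181 hr


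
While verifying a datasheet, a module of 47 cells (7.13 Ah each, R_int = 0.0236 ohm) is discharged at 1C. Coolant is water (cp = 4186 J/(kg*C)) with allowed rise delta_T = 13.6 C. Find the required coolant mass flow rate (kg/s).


Step 1: I = 1 * 7.13 = 7.13 A
Step 2: Q_cell = I^2 * R = 7.13^2 * 0.0236 = 1.1998 W
Step 3: Q_total = 47 * 1.1998 = 56.391 W
Step 4: m_dot = Q_total / (cp * dT) = 56.391 / (4186 * 13.6) = 9.905e-04 kg/s

9.905e-04 kg/s


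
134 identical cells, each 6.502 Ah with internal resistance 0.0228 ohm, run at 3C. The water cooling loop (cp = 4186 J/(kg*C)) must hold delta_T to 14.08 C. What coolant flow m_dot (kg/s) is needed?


Step 1: I = 3 * 6.502 = 19.506 A
Step 2: Q_cell = I^2 * R = 19.506^2 * 0.0228 = 8.675 W
Step 3: Q_total = 134 * 8.675 = 1162.5 W
Step 4: m_dot = Q_total / (cp * dT) = 1162.5 / (4186 * 14.08) = 0.01972 kg/s

0.01972 kg/s


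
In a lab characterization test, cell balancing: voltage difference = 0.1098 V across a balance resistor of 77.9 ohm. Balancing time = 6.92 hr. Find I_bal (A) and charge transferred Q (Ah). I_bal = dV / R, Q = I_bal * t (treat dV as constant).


I_bal = dV / R = 0.1098 / 77.9 = 0.0014095 A
Q = I_bal * t = 0.0014095 * 6.92 = 0.009754 Ah

I=0.0014095 A, Q=0.009754 Ah


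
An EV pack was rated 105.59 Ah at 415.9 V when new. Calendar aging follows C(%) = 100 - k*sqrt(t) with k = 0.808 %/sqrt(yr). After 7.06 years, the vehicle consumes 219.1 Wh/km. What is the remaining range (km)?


Step 1: capacity retention = 100 - 0.808 * sqrt(7.06) = 100 - 0.808 * 2.6571 = 97.853%
Step 2: C_now = 105.59 * 97.853/100 = 103.32 Ah
Step 3: E_pack = V * C_now = 415.9 * 103.32 = 42971 Wh
Step 4: range = E_pack / consumption = 42971 / 219.1 = 196.1 km

196.1 km


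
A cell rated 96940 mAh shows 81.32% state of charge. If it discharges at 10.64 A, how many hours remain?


Convert: C_total = 96940 mAh = 96.94 Ah
Step 1: remaining = SOC/100 * C_total = 81.32/100 * 96.94 = 78.832 Ah
Step 2: t = remaining / I = 78.832 / 10.64 = 7.409 hr

7.409 hr


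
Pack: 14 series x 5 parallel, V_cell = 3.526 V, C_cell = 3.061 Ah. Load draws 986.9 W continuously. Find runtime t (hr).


Step 1: E_pack = Ns * V_cell * Np * C_cell = 14 * 3.526 * 5 * 3.061 = 755.52 Wh
Step 2: t = E_pack / P = 755.52 / 986.9 = 0.7655 hr

0.7655 hr


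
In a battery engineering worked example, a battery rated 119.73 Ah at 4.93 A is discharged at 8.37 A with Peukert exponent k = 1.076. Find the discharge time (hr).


t_rated = C / I_rated = 119.73 / 4.93 = 24.286 hr
(I_rated/I)^k = (0.58901)^1.076 = 0.56579
t = t_rated * (I_rated/I)^k = 24.286 * 0.56579 = 13.74 hr

13.74 hr


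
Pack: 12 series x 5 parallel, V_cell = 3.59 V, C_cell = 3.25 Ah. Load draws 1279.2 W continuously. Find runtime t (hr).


Step 1: E_pack = Ns * V_cell * Np * C_cell = 12 * 3.59 * 5 * 3.25 = 700.05 Wh
Step 2: t = E_pack / P = 700.05 / 1279.2 = 0.5473 hr

0.5473 hr


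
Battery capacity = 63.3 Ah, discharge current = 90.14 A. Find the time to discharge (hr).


Runtime = 63.3 Ah / 90.14 A = 0.7022 hr

0.7022 hr


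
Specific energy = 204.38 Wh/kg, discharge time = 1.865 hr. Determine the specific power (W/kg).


P_specific = E / t = 204.38 / 1.865 = 109.6 W/kg

109.6 W/kg


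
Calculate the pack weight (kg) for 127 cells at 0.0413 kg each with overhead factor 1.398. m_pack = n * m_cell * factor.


m_pack = n * m_cell * overhead = 127 * 0.0413 * 1.398 = 7.333 kg

7.333 kg


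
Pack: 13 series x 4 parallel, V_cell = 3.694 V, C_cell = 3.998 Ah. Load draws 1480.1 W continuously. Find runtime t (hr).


Step 1: E_pack = Ns * V_cell * Np * C_cell = 13 * 3.694 * 4 * 3.998 = 767.97 Wh
Step 2: t = E_pack / P = 767.97 / 1480.1 = 0.5189 hr

0.5189 hr


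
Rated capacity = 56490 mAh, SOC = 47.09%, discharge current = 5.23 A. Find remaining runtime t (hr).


Convert: C_total = 56490 mAh = 56.49 Ah
Step 1: remaining = SOC/100 * C_total = 47.09/100 * 56.49 = 26.601 Ah
Step 2: t = remaining / I = 26.601 / 5.23 = 5.086 hr

5.086 hr


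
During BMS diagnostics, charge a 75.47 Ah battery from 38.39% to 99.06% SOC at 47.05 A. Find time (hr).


Step 1: dSOC = 99.06% - 38.39% = 60.67%
Step 2: delta_Ah = 75.47 * 60.67 / 100 = 45.788 Ah
Step 3: t = 45.788 / 47.05 = 0.9732 hr

0.9732 hr


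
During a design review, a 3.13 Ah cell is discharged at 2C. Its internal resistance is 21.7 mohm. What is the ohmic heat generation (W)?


Convert: R = 21.7 mohm = 0.0217 ohm
Step 1: I = C_rate * capacity = 2 * 3.13 = 6.26 A
Step 2: Q = I^2 * R = 6.26^2 * 0.0217 = 39.188 * 0.0217 = 0.8504 W

0.8504 W


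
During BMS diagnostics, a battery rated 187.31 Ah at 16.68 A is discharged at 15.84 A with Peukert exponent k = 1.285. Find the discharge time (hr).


t_rated = C / I_rated = 187.31 / 16.68 = 11.23 hr
(I_rated/I)^k = (1.053)^1.285 = 1.0686
t = t_rated * (I_rated/I)^k = 11.23 * 1.0686 = 12.00 hr

12.00 hr


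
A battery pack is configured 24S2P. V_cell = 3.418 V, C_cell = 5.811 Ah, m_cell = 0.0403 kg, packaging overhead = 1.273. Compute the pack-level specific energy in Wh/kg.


Step 1: V_pack = 24 * 3.418 = 82.032 V
Step 2: C_pack = 2 * 5.811 = 11.622 Ah
Step 3: E_pack = V_pack * C_pack = 82.032 * 11.622 = 953.38 Wh
Step 4: m_pack = 24 * 2 * 0.0403 * 1.273 = 2.4625 kg
Step 5: ED = E_pack / m_pack = 953.38 / 2.4625 = 387.2 Wh/kg

387.2 Wh/kg


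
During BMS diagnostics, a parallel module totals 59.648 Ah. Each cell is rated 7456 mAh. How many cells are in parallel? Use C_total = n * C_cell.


Convert: C_cell = 7456 mAh = 7.456 Ah
n = C_total / C_cell = 59.648 / 7.456 = 8

8


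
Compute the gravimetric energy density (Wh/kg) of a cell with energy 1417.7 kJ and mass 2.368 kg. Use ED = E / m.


Convert: E = 1417.7 kJ = 393.81 Wh
ED = E / m = 393.81 / 2.368 = 166.3 Wh/kg

166.3 Wh/kg


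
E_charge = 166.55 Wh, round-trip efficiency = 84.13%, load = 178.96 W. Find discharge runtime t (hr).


Step 1: E_discharge = eta/100 * E_charge = 84.13/100 * 166.55 = 140.12 Wh
Step 2: t = E_discharge / P = 140.12 / 178.96 = 0.7830 hr

0.7830 hr
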